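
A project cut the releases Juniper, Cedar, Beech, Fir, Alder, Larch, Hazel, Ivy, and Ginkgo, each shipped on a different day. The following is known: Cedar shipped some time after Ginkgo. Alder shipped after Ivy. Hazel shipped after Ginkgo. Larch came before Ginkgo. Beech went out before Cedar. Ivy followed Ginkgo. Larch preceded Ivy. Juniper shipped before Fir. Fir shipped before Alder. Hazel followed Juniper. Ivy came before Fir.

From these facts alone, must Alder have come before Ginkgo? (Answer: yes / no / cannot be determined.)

Tracing the constraints gives Ginkgo → Ivy → Alder, so Ginkgo must come before Alder.
That means Alder cannot be before Ginkgo.

no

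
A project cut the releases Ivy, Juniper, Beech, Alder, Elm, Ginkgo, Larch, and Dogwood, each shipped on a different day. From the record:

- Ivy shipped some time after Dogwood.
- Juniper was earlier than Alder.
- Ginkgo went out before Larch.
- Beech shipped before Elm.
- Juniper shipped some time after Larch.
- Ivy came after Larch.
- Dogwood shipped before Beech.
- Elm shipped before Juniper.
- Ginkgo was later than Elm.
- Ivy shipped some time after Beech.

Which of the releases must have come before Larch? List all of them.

Directly stated before Larch: Ginkgo.
Beech reaches Larch via Beech → Elm → Ginkgo → Larch.
Dogwood reaches Larch via Dogwood → Beech → Elm → Ginkgo → Larch.
Elm reaches Larch via Elm → Ginkgo → Larch.
No chain forces Alder (or any of the others) ahead of Larch.

Beech, Dogwood, Elm, Ginkgo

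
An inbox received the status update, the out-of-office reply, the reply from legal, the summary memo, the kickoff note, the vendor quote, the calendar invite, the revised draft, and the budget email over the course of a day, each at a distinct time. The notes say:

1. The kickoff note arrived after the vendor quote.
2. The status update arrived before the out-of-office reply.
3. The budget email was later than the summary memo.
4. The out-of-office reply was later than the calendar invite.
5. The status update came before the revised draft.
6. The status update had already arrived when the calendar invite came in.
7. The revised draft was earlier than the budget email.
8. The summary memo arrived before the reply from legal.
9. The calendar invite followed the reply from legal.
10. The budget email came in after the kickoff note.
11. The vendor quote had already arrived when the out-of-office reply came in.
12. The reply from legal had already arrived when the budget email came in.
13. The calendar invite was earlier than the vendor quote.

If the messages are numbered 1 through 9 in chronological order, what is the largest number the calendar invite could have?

The calendar invite must come before the budget email, the kickoff note, the out-of-office reply, and the vendor quote — 4 messages forced after it.
Everything else can be placed before the calendar invite in some valid order, so the calendar invite can sit as late as position 9 − 4 = 5.

5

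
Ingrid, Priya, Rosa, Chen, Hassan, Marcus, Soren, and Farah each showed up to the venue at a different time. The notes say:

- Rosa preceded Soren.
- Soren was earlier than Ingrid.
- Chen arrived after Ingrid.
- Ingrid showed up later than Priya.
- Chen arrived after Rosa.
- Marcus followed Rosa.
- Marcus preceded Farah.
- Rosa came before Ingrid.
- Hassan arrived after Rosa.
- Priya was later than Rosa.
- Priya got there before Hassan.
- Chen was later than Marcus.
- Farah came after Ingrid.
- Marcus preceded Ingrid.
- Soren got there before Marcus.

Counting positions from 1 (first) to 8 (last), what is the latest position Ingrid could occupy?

6

Ingrid must come before Chen and Farah — 2 guests forced after them.
Everything else can be placed before Ingrid in some valid order, so Ingrid can sit as late as position 8 − 2 = 6.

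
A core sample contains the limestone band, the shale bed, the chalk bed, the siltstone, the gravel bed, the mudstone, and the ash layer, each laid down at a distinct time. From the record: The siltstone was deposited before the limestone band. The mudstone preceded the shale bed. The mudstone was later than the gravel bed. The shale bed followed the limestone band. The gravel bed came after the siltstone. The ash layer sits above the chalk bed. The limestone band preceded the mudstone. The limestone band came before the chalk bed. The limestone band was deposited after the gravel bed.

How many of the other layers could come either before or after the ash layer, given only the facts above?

Forced before the ash layer: the chalk bed, the gravel bed, the limestone band, and the siltstone.
That leaves the mudstone and the shale bed with no forced order relative to the ash layer — 2.

2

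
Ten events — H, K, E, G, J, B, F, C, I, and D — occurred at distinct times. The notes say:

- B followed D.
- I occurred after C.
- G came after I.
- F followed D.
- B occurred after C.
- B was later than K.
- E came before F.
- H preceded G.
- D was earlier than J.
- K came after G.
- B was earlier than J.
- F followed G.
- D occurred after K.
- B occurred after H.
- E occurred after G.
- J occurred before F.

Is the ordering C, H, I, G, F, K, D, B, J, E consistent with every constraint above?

no

The constraints require J before F, but in the proposed sequence F appears ahead of J. That one violation is enough.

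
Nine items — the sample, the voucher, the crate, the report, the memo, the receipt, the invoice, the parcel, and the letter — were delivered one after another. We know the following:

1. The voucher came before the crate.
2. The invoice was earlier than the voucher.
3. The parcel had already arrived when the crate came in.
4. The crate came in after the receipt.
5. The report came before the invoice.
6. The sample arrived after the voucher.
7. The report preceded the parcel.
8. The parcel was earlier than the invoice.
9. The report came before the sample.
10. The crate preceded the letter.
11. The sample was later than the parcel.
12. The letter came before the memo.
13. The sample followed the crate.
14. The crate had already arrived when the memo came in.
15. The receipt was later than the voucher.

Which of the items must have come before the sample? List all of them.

Directly stated before the sample: the crate, the parcel, the report, and the voucher.
The invoice reaches the sample via the invoice → the voucher → the sample.
The receipt reaches the sample via the receipt → the crate → the sample.
No chain forces the letter (or any of the others) ahead of the sample.

the crate, the invoice, the parcel, the receipt, the report, the voucher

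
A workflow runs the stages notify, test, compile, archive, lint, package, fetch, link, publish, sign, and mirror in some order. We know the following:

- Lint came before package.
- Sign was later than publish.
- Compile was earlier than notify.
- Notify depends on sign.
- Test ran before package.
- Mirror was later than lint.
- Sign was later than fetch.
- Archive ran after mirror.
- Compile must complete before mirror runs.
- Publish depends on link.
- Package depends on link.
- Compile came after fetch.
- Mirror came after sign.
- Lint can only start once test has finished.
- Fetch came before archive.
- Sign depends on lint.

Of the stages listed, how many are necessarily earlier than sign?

5

Directly stated before sign: fetch, lint, and publish.
Link reaches sign via link → publish → sign.
Test reaches sign via test → lint → sign.
That's fetch, link, lint, publish, and test — 5 in all.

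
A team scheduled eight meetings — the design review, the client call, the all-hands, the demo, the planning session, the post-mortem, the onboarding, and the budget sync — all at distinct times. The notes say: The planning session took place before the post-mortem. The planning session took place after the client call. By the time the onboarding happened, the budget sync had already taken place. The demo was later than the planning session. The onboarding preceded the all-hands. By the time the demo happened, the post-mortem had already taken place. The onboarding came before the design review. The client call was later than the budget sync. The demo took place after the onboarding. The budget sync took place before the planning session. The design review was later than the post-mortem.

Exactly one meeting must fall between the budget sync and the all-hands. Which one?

the onboarding

Tracing the constraints gives the budget sync → the onboarding → the all-hands, so the onboarding sits after the budget sync and before the all-hands.
No other meeting is forced both after the budget sync and before the all-hands.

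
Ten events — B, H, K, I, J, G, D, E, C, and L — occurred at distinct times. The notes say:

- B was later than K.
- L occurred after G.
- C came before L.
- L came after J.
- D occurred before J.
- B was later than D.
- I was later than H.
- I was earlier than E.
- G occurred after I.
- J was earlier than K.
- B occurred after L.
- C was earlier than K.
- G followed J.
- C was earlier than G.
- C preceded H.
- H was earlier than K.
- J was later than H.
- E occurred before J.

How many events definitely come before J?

Directly stated before J: D, E, and H.
C reaches J via C → H → J.
I reaches J via I → E → J.
That's C, D, E, H, and I — 5 in all.

5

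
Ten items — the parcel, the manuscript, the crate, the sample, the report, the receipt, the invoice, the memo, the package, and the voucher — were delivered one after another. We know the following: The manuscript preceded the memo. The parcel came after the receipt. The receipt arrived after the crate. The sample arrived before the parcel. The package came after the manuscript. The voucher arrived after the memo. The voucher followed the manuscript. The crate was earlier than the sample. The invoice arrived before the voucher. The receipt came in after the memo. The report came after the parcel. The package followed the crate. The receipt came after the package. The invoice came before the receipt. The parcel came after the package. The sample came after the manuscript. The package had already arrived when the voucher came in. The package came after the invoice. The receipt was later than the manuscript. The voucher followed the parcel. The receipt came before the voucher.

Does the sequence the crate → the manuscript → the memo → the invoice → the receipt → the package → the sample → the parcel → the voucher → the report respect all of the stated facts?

no

The constraints require the package before the receipt, but in the proposed sequence the receipt appears ahead of the package. That one violation is enough.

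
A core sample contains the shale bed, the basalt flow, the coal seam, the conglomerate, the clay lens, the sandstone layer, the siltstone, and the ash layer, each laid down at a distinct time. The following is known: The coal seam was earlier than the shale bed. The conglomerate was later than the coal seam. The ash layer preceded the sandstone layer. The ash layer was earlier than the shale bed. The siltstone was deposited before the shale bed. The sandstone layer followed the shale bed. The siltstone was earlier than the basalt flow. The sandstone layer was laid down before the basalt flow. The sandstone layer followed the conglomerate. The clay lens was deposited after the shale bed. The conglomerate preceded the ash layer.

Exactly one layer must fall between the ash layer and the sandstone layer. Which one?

Tracing the constraints gives the ash layer → the shale bed → the sandstone layer, so the shale bed sits after the ash layer and before the sandstone layer.
No other layer is forced both after the ash layer and before the sandstone layer.

the shale bed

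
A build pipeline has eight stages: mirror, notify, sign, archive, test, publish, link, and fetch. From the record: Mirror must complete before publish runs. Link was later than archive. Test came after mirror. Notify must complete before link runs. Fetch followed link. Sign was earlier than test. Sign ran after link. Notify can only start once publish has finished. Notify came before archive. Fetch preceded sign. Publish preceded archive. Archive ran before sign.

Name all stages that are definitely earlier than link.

archive, mirror, notify, publish

Directly stated before link: archive and notify.
Mirror reaches link via mirror → publish → notify → link.
Publish reaches link via publish → notify → link.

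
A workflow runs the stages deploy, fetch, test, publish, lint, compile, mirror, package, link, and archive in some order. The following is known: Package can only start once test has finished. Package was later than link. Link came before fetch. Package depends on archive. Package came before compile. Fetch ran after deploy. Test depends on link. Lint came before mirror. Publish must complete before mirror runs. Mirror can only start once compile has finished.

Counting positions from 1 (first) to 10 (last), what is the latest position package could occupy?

8

Package must come before compile and mirror — 2 stages forced after it.
Everything else can be placed before package in some valid order, so package can sit as late as position 10 − 2 = 8.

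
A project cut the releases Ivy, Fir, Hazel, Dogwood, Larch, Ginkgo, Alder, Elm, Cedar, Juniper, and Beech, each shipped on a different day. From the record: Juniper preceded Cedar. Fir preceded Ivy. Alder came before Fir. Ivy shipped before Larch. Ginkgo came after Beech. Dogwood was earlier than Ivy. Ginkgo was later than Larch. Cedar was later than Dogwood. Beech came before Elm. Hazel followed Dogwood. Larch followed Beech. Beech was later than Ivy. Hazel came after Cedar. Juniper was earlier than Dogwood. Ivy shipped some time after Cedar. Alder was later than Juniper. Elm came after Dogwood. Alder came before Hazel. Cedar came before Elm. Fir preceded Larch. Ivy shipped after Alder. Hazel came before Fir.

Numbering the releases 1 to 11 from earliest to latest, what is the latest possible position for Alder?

Alder must come before Beech, Elm, Fir, Ginkgo, Hazel, Ivy, and Larch — 7 releases forced after it.
Everything else can be placed before Alder in some valid order, so Alder can sit as late as position 11 − 7 = 4.

4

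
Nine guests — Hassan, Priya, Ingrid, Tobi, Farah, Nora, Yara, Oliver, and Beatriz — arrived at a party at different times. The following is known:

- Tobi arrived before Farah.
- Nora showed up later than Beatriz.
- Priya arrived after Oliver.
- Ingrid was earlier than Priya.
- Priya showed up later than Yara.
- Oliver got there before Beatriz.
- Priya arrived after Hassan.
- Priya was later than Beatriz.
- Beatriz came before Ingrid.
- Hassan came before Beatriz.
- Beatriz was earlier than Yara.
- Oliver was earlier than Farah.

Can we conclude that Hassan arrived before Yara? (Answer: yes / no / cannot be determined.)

yes

Chain the constraints: Hassan → Beatriz → Yara. Each link is directly stated, so Hassan comes before Yara.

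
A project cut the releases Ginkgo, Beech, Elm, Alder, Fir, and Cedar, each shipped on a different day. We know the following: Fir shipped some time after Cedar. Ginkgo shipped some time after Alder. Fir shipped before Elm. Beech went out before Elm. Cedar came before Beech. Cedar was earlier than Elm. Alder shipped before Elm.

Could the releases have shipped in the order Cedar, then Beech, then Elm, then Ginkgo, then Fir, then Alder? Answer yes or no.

no

The constraints require Alder before Ginkgo, but in the proposed sequence Ginkgo appears ahead of Alder. That one violation is enough.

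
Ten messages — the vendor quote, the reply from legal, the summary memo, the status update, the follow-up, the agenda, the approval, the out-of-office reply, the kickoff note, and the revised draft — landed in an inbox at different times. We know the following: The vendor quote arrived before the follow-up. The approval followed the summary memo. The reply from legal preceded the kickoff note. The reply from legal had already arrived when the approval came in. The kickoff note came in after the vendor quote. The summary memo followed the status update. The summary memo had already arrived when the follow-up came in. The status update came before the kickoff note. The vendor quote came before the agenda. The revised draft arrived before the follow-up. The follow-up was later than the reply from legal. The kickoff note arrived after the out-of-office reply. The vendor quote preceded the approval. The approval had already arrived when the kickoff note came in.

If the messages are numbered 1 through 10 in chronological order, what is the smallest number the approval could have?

The reply from legal, the status update, the summary memo, and the vendor quote must all come before the approval — 4 forced predecessors.
Nothing else is forced ahead of the approval, so its earliest slot is position 4 + 1 = 5.

5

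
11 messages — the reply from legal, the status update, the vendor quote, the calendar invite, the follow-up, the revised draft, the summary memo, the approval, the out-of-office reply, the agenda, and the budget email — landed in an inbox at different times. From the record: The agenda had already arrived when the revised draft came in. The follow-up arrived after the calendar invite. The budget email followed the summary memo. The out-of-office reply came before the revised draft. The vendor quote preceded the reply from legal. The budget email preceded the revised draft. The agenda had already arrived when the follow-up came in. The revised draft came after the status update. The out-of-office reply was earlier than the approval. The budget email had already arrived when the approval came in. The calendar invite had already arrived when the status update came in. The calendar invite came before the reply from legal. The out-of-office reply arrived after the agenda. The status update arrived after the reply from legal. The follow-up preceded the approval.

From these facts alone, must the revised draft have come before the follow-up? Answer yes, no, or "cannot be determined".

No chain of stated constraints runs from the revised draft to the follow-up, and none runs from the follow-up to the revised draft either.
So the relative order of the revised draft and the follow-up is not fixed by the given facts.

cannot be determined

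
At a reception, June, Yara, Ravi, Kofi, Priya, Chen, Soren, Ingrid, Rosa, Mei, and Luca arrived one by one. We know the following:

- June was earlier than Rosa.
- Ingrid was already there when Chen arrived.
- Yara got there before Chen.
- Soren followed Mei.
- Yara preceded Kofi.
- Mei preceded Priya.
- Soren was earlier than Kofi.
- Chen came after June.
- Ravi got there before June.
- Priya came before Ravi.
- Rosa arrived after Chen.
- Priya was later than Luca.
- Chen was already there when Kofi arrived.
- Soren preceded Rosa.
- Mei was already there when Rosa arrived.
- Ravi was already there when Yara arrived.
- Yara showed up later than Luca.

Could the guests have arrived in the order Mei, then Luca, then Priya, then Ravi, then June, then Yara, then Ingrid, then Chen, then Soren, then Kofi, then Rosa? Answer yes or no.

yes

Check each stated constraint against the proposed order — e.g. Mei is ahead of Soren; Mei is ahead of Rosa. Every pair is in the required order; nothing is violated.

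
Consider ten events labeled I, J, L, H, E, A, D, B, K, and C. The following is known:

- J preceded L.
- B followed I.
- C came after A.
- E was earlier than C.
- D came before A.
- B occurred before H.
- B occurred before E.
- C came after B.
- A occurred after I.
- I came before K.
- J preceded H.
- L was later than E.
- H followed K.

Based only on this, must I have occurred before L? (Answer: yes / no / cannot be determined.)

yes

Chain the constraints: I → B → E → L. Each link is directly stated, so I comes before L.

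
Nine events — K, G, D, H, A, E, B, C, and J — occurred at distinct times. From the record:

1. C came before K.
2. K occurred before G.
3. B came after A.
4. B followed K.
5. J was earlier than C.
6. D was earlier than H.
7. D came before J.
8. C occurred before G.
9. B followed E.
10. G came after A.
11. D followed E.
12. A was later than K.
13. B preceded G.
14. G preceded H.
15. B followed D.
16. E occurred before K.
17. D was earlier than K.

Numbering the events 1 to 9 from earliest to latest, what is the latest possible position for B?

B must come before G and H — 2 events forced after it.
Everything else can be placed before B in some valid order, so B can sit as late as position 9 − 2 = 7.

7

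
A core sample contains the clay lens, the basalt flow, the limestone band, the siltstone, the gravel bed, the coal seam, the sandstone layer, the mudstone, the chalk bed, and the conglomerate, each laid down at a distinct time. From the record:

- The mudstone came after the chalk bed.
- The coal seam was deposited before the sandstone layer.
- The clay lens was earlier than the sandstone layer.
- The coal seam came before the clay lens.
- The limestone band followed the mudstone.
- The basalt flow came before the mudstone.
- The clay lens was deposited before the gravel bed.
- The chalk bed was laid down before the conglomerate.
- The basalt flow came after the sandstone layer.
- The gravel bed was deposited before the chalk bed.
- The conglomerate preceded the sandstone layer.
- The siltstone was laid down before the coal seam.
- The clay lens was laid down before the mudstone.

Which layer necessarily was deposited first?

the siltstone

The siltstone has a chain of constraints placing it before every other layer, so the siltstone must be first.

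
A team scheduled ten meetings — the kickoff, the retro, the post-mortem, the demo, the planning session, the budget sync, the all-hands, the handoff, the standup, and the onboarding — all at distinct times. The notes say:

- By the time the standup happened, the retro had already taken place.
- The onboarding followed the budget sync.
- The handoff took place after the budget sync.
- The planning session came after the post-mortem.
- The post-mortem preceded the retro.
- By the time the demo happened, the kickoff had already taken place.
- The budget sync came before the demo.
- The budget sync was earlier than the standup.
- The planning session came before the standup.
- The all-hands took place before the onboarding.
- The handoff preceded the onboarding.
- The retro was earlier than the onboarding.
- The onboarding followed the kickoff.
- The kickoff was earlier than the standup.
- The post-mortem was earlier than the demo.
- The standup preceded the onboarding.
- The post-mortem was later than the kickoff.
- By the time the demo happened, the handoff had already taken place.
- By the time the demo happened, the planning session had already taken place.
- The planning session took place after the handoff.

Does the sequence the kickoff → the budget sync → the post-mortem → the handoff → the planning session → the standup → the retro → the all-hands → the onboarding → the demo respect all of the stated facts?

The constraints require the retro before the standup, but in the proposed sequence the standup appears ahead of the retro. That one violation is enough.

no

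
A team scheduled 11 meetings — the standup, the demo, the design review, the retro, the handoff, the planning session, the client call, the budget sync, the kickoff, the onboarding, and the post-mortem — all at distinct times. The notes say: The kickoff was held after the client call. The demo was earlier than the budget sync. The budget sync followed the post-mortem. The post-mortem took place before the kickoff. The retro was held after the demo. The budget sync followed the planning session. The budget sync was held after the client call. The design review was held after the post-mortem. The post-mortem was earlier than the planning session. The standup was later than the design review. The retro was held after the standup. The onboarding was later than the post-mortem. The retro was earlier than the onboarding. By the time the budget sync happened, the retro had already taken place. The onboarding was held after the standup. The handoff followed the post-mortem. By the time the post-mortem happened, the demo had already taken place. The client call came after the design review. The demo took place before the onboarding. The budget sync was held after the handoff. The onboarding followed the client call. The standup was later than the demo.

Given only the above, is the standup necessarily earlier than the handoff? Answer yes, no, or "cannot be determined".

No chain of stated constraints runs from the standup to the handoff, and none runs from the handoff to the standup either.
So the relative order of the standup and the handoff is not fixed by the given facts.

cannot be determined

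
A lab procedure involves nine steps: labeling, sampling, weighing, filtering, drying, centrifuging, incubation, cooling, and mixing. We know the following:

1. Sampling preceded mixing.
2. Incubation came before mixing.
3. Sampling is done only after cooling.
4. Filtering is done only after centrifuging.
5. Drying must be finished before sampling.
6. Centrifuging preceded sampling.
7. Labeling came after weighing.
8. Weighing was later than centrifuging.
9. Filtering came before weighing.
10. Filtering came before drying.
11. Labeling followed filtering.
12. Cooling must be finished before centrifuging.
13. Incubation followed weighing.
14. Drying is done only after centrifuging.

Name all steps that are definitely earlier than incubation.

Directly stated before incubation: weighing.
Centrifuging reaches incubation via centrifuging → weighing → incubation.
Cooling reaches incubation via cooling → centrifuging → weighing → incubation.
Filtering reaches incubation via filtering → weighing → incubation.
No chain forces sampling (or any of the others) ahead of incubation.

centrifuging, cooling, filtering, weighing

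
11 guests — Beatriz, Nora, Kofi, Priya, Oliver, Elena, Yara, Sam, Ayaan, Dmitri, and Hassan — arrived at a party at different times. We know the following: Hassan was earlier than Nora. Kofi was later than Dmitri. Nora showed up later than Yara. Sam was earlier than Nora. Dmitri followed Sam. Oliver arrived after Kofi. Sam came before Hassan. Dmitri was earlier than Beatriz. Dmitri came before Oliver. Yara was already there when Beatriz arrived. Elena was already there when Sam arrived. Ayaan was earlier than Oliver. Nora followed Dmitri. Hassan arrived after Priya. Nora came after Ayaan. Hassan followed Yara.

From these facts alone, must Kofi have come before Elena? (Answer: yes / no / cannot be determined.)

Tracing the constraints gives Elena → Sam → Dmitri → Kofi, so Elena must come before Kofi.
That means Kofi cannot be before Elena.

no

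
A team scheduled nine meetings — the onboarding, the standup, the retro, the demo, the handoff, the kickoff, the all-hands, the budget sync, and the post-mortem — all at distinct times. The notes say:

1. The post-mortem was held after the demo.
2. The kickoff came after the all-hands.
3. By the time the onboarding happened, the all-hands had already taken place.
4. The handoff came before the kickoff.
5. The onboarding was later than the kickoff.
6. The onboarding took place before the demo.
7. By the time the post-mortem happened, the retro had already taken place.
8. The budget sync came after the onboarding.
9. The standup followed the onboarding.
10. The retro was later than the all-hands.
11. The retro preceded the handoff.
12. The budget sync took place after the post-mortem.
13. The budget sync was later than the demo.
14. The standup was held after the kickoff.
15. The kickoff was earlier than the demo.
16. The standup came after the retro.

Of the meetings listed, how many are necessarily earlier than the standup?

Directly stated before the standup: the kickoff, the onboarding, and the retro.
The all-hands reaches the standup via the all-hands → the kickoff → the standup.
The handoff reaches the standup via the handoff → the kickoff → the standup.
That's the all-hands, the handoff, the kickoff, the onboarding, and the retro — 5 in all.

5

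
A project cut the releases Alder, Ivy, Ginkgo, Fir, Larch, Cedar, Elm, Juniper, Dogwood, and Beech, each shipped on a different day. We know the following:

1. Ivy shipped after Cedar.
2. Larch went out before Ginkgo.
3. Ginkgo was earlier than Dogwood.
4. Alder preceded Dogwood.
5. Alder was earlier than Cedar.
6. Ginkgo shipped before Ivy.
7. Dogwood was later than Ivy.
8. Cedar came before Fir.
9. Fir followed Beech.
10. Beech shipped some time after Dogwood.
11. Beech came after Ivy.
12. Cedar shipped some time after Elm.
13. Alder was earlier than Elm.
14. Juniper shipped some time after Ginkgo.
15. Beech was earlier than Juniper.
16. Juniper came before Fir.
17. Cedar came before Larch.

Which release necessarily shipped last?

Every other release has a chain of constraints placing it before Fir, so Fir is last.

Fir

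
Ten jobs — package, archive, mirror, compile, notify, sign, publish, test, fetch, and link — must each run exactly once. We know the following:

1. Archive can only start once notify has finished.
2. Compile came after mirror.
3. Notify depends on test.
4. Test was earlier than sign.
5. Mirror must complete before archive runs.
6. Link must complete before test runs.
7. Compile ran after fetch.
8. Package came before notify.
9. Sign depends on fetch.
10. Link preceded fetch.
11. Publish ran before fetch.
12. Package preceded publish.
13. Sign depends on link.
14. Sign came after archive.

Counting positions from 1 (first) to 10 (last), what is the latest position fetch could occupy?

8

Fetch must come before compile and sign — 2 stages forced after it.
Everything else can be placed before fetch in some valid order, so fetch can sit as late as position 10 − 2 = 8.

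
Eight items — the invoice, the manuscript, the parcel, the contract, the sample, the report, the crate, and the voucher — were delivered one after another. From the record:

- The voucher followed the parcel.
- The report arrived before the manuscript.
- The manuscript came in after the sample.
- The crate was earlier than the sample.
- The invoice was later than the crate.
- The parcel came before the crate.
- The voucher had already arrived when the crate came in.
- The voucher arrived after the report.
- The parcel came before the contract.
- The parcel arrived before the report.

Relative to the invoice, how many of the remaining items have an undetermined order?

3

Forced before the invoice: the crate, the parcel, the report, and the voucher.
That leaves the contract, the manuscript, and the sample with no forced order relative to the invoice — 3.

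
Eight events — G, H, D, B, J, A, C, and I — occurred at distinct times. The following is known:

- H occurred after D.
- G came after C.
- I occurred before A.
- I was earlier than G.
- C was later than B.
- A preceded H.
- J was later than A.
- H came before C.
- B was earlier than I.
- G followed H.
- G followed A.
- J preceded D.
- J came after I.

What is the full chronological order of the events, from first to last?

The constraints fix every adjacent pair, so only one ordering works:
B → I → A → J → D → H → C → G.

B, I, A, J, D, H, C, G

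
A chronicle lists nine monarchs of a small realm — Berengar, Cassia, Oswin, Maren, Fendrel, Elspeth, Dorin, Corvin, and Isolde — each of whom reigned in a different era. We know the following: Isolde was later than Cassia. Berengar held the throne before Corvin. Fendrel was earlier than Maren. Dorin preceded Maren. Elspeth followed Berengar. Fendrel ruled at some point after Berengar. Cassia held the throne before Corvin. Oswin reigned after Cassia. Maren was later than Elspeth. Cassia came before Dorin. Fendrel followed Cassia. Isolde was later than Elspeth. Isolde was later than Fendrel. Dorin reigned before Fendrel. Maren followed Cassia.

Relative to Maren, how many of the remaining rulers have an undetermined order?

Forced before Maren: Berengar, Cassia, Dorin, Elspeth, and Fendrel.
That leaves Corvin, Isolde, and Oswin with no forced order relative to Maren — 3.

3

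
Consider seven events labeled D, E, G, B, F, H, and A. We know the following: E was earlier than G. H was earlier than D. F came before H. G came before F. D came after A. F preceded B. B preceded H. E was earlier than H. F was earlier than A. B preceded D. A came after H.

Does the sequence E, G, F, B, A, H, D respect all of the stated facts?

no

The constraints require H before A, but in the proposed sequence A appears ahead of H. That one violation is enough.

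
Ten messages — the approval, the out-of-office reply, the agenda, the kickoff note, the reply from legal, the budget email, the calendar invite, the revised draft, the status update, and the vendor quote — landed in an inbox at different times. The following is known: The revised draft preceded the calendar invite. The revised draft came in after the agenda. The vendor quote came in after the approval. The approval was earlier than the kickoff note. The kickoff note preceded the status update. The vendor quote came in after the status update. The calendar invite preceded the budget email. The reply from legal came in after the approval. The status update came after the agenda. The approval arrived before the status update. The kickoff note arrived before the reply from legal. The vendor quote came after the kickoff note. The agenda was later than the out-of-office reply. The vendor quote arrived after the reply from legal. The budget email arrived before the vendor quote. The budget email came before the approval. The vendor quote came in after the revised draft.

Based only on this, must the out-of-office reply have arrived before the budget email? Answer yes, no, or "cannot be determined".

yes

Chain the constraints: the out-of-office reply → the agenda → the revised draft → the calendar invite → the budget email. Each link is directly stated, so the out-of-office reply comes before the budget email.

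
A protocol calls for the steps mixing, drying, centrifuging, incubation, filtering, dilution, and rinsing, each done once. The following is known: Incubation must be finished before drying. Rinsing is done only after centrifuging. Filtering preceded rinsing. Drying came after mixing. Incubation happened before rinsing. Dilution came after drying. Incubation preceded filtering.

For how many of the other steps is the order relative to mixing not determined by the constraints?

Forced after mixing: dilution and drying.
That leaves centrifuging, filtering, incubation, and rinsing with no forced order relative to mixing — 4.

4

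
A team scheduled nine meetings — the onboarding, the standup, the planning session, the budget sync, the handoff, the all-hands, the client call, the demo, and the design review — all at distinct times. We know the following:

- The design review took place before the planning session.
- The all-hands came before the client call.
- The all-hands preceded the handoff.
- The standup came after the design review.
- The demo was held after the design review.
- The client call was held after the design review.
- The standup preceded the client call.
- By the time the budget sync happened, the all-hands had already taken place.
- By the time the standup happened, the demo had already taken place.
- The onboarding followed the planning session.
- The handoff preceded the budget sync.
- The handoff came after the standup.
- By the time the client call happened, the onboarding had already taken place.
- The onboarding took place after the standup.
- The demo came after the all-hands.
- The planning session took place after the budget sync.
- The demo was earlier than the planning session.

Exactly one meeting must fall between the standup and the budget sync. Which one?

the handoff

Tracing the constraints gives the standup → the handoff → the budget sync, so the handoff sits after the standup and before the budget sync.
No other meeting is forced both after the standup and before the budget sync.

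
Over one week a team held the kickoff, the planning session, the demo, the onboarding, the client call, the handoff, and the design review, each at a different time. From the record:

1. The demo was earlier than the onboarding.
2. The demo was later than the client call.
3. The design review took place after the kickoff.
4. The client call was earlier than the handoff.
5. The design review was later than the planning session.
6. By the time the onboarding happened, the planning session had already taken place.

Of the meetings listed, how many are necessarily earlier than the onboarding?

3

Directly stated before the onboarding: the demo and the planning session.
The client call reaches the onboarding via the client call → the demo → the onboarding.
No chain forces the design review (or any of the others) ahead of the onboarding.
That's the client call, the demo, and the planning session — 3 in all.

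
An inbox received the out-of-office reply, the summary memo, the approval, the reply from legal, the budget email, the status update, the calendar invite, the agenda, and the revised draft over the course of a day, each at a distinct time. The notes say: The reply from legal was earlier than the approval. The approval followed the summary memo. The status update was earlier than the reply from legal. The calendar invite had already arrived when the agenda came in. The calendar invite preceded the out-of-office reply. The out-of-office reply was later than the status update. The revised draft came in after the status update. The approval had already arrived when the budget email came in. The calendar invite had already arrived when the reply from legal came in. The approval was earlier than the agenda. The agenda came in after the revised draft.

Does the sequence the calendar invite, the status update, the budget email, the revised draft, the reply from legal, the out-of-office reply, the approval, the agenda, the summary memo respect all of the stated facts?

The constraints require the summary memo before the approval, but in the proposed sequence the approval appears ahead of the summary memo. That one violation is enough.

no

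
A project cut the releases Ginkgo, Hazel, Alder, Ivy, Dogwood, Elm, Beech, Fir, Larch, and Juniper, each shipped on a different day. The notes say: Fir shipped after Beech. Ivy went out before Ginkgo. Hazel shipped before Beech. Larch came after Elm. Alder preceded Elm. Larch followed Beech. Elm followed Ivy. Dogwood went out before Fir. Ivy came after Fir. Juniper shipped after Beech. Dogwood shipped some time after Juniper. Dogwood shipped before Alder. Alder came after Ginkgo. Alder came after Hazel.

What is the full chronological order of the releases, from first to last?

Hazel, Beech, Juniper, Dogwood, Fir, Ivy, Ginkgo, Alder, Elm, Larch

The constraints fix every adjacent pair, so only one ordering works:
Hazel → Beech → Juniper → Dogwood → Fir → Ivy → Ginkgo → Alder → Elm → Larch.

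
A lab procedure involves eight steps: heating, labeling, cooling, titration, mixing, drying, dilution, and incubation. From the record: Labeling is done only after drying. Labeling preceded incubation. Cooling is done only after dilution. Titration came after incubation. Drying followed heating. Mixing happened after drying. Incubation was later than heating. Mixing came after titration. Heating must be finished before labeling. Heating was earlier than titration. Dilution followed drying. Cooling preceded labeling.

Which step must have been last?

mixing

Every other step has a chain of constraints placing it before mixing, so mixing is last.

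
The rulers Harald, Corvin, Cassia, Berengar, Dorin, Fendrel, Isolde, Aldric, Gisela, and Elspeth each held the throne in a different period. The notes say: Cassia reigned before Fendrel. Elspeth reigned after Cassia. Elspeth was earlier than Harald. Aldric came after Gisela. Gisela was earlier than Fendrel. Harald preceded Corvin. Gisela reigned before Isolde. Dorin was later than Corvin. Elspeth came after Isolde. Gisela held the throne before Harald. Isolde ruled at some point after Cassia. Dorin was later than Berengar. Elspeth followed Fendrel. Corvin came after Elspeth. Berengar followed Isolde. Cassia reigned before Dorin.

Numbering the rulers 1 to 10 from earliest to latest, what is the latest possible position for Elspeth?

7

Elspeth must come before Corvin, Dorin, and Harald — 3 rulers forced after them.
Everything else can be placed before Elspeth in some valid order, so Elspeth can sit as late as position 10 − 3 = 7.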